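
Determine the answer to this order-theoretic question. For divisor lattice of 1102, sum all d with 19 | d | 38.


Interval [19,38] in divisors of 1102: [19, 38]
Sum = 57


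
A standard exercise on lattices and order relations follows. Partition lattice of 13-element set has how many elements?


B(n) = number of set partitions of an n-element set.
B(n) satisfies the recurrence: B(n+1) = sum_k C(n,k)*B(k).
B(13) = 27644437


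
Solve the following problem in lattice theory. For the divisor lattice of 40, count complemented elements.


An element a is complemented if some b has a meet b = bottom, a join b = top.
a is complemented iff gcd(a, n/a)=1, i.e. a is a unitary divisor of 40.
Complemented elements: 1, 5, 8, 40
Count: 4


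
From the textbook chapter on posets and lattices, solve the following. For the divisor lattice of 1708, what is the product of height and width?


Height = length of longest chain minus 1; width = size of largest antichain.
A maximum chain: 1 | 61 | 427 | 854 | 1708  (height 4).
A maximum antichain: {4, 14, 122, 427}  (width 4).
Product = 4 * 4 = 16


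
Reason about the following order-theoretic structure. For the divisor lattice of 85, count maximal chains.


A maximal chain goes from the minimum element to a maximal element via cover relations.
Counting all min-to-max paths in the cover graph.
Total maximal chains: 2


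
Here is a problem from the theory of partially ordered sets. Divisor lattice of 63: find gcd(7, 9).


In a divisor lattice, meet = gcd (greatest common divisor).
By Euclidean algorithm or factoring: gcd(7,9) = 1


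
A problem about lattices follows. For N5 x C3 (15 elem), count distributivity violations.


Distributive law: a ^ (b v c) = (a ^ b) v (a ^ c).
Check all 15^3 = 3375 ordered triples (a,b,c).
  e.g. a=(b,0), b=(a,0), c=(c,0): lhs=(b,0) != rhs=(a,0)
  e.g. a=(b,0), b=(a,0), c=(c,1): lhs=(b,0) != rhs=(a,0)
Total violating triples: 54


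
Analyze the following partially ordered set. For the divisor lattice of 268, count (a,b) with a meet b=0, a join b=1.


Complement pair (a,b): a meet b = bottom, a join b = top.
Here: gcd(a,b)=1 and lcm(a,b)=268, i.e. a*b=268 with a,b coprime.
Pairs found: (1,268), (4,67), (67,4), (268,1)
Total ordered pairs: 4


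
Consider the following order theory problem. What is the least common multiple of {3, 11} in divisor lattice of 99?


In a divisor lattice, join = lcm (least common multiple).
Compute lcm iteratively: start with first element, then lcm(current, next).
Elements: [3, 11]
lcm(3,11) = 33
Final lcm = 33


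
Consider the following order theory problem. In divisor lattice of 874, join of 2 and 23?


In a divisor lattice, join = lcm (least common multiple).
gcd(2,23) = 1
lcm(2,23) = 2*23/gcd = 46/1 = 46


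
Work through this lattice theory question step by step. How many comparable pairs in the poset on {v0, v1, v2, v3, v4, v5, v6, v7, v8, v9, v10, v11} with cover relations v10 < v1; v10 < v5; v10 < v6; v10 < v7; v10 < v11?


A comparable pair {a,b} has a < b or b < a in the order.
Count unordered pairs where one element is strictly below the other.
Examples: {v1,v10}, {v5,v10}, {v6,v10}, {v7,v10}, ...
Total comparable pairs: 5


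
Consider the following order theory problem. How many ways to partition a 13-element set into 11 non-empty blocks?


S(n,k) = k*S(n-1,k) + S(n-1,k-1).
S(12,11) = 66, S(12,10) = 1705
S(13,11) = 11*66 + 1705 = 726 + 1705
S(13,11) = 2431


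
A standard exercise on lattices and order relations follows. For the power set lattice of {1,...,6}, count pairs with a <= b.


The order relation is {(a,b) : a <= b}, reflexive so it includes (a,a).
Examples: ({},{}), ({},{1,2}), ({},{1,2,3}), ({},{1,2,3,4}), ({},{1,2,3,4,5}), ...
Total ordered pairs: 729


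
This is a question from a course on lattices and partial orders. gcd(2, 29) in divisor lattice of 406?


Meet=gcd.
gcd(2,29)=1


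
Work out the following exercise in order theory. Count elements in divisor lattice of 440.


Divisors of 440: [1, 2, 4, 5, 8, 10, 11, 20, 22, 40, 44, 55, 88, 110, 220, 440]
Count: 16


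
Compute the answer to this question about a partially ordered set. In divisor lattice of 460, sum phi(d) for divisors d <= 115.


Divisors of 460 up to 115: [1, 2, 4, 5, 10, 20, 23, 46, 92, 115]
phi values: [1, 1, 2, 4, 4, 8, 22, 22, 44, 88]
Sum = 196


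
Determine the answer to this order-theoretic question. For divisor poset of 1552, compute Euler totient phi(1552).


phi(n) = n * prod_{p|n} (1 - 1/p).
Prime divisors of 1552: [2, 97]
phi(1552) = 1552 * (1 - 1/2) * (1 - 1/97)
phi(1552) = 768


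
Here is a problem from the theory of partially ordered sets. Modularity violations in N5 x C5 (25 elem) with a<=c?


Modular law: if a <= c then a v (b ^ c) = (a v b) ^ c.
Check all triples (a,b,c) with a <= c among 25 elements.
  e.g. a=(a,0), b=(c,0), c=(b,0): lhs=(a,0) != rhs=(b,0)
  e.g. a=(a,0), b=(c,1), c=(b,0): lhs=(a,0) != rhs=(b,0)
Total violating triples: 75


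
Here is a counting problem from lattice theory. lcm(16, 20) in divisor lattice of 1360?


Join=lcm.
gcd(16,20)=4
lcm=80


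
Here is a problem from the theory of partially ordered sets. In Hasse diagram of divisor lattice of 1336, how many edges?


A cover relation a -< b holds when a < b with no c strictly between.
Cover relations:
  1 -< 2
  1 -< 167
  2 -< 4
  2 -< 334
  4 -< 8
  4 -< 668
  8 -< 1336
  167 -< 334
  ...2 more
Total: 10


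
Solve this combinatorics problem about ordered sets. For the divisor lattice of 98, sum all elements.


sigma(n) = sum of divisors.
Divisors of 98: [1, 2, 7, 14, 49, 98]
Sum = 171


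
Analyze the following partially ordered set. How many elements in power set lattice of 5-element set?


Power set = 2^n.
2^5 = 32


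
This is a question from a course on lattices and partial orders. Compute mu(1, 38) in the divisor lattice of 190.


In a divisor lattice, mu(a,b) = mu(b/a) where mu is the classical Mobius function.
b/a = 38/1 = 38
Prime factorization of 38: primes [2, 19]
38 is squarefree with 2 prime factor(s), so mu(38) = (-1)^2 = 1


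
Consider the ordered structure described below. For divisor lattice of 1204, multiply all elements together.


Divisors of 1204: [1, 2, 4, 7, 14, 28, 43, 86, 172, 301, 602, 1204]
Product = n^(d(n)/2) = 1204^(12/2)
Product = 3046203561376976896


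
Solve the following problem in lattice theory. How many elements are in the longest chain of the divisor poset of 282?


A chain is a totally ordered subset; we count the number of elements in a maximum chain.
Compute, for each element x, the size of the longest chain ending at x:
  1: 1
  2: 2
  3: 2
  47: 2
  6: 3
  94: 3
  ...
A maximum chain: 1 < 2 < 6 < 282
Number of elements in the longest chain: 4


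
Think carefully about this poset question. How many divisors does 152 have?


Divisors of 152: [1, 2, 4, 8, 19, 38, 76, 152]
Count: 8


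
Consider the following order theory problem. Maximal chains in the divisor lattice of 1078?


A maximal chain goes from the minimum element to a maximal element via cover relations.
Counting all min-to-max paths in the cover graph.
Total maximal chains: 12


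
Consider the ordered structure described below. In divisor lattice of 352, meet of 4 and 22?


In a divisor lattice, meet = gcd (greatest common divisor).
By Euclidean algorithm or factoring: gcd(4,22) = 2


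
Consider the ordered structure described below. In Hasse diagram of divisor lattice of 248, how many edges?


A cover relation a -< b holds when a < b with no c strictly between.
Cover relations:
  1 -< 2
  1 -< 31
  2 -< 4
  2 -< 62
  4 -< 8
  4 -< 124
  8 -< 248
  31 -< 62
  ...2 more
Total: 10


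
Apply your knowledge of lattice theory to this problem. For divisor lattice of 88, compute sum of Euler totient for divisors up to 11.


Divisors of 88 up to 11: [1, 2, 4, 8, 11]
phi values: [1, 1, 2, 4, 10]
Sum = 18


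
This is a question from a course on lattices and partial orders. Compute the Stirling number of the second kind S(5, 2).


S(n,k) = k*S(n-1,k) + S(n-1,k-1).
S(4,2) = 7, S(4,1) = 1
S(5,2) = 2*7 + 1 = 14 + 1
S(5,2) = 15


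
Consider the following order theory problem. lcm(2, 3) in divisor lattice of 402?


Join=lcm.
gcd(2,3)=1
lcm=6


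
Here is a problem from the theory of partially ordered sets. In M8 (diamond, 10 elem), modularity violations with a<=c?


Modular law: if a <= c then a v (b ^ c) = (a v b) ^ c.
Check all triples (a,b,c) with a <= c among 10 elements.
This lattice is modular (diamonds M_m and their chain-products are modular).
Total violating triples: 0


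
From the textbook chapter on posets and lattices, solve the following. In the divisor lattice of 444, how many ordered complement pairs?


Complement pair (a,b): a meet b = bottom, a join b = top.
Here: gcd(a,b)=1 and lcm(a,b)=444, i.e. a*b=444 with a,b coprime.
Pairs found: (1,444), (3,148), (4,111), (12,37), ... (4 more)
Total ordered pairs: 8


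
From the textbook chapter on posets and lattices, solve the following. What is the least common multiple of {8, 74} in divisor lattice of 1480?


In a divisor lattice, join = lcm (least common multiple).
Compute lcm iteratively: start with first element, then lcm(current, next).
Elements: [8, 74]
lcm(8,74) = 296
Final lcm = 296


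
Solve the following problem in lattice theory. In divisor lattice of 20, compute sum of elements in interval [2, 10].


Interval [2,10] in divisors of 20: [2, 10]
Sum = 12


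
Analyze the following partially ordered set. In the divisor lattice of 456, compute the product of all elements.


Divisors of 456: [1, 2, 3, 4, 6, 8, 12, 19, 24, 38, 57, 76, 114, 152, 228, 456]
Product = n^(d(n)/2) = 456^(16/2)
Product = 1869471037565976969216


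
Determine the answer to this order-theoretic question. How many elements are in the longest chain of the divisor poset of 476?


A chain is a totally ordered subset; we count the number of elements in a maximum chain.
Compute, for each element x, the size of the longest chain ending at x:
  1: 1
  2: 2
  7: 2
  17: 2
  4: 3
  14: 3
  ...
A maximum chain: 1 < 2 < 4 < 28 < 476
Number of elements in the longest chain: 5


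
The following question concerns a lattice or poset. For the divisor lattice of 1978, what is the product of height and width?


Height = length of longest chain minus 1; width = size of largest antichain.
A maximum chain: 1 | 43 | 989 | 1978  (height 3).
A maximum antichain: {2, 23, 43}  (width 3).
Product = 3 * 3 = 9


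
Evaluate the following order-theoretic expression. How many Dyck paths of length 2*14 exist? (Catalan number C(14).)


C(n) = C(2n, n) / (n+1).
C(28, 14) = 40116600
C(14) = 40116600 / 15 = 2674440


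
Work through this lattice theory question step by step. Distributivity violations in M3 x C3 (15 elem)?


Distributive law: a ^ (b v c) = (a ^ b) v (a ^ c).
Check all 15^3 = 3375 ordered triples (a,b,c).
  e.g. a=(a1,0), b=(a2,0), c=(a3,0): lhs=(a1,0) != rhs=(0,0)
  e.g. a=(a1,0), b=(a2,0), c=(a3,1): lhs=(a1,0) != rhs=(0,0)
Total violating triples: 162


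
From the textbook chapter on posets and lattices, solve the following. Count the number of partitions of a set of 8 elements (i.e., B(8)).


B(n) = number of set partitions of an n-element set.
B(n) satisfies the recurrence: B(n+1) = sum_k C(n,k)*B(k).
B(8) = 4140


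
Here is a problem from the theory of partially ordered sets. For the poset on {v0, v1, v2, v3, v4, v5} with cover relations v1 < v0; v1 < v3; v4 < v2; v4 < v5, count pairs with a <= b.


The order relation is {(a,b) : a <= b}, reflexive so it includes (a,a).
Examples: (v0,v0), (v1,v0), (v1,v1), (v1,v3), (v2,v2), ...
Total ordered pairs: 10


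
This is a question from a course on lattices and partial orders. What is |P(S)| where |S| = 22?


Power set = 2^n.
2^22 = 4194304


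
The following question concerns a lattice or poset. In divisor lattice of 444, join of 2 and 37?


In a divisor lattice, join = lcm (least common multiple).
gcd(2,37) = 1
lcm(2,37) = 2*37/gcd = 74/1 = 74


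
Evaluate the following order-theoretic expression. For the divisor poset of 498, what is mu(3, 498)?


In a divisor lattice, mu(a,b) = mu(b/a) where mu is the classical Mobius function.
b/a = 498/3 = 166
Prime factorization of 166: primes [2, 83]
166 is squarefree with 2 prime factor(s), so mu(166) = (-1)^2 = 1


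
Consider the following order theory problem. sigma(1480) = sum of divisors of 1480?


sigma(n) = sum of divisors.
Divisors of 1480: [1, 2, 4, 5, 8, 10, 20, 37, 40, 74, 148, 185, 296, 370, 740, 1480]
Sum = 3420


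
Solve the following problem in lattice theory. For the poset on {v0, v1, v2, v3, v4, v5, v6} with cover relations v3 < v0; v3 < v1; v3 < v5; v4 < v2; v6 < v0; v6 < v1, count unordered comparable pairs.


A comparable pair {a,b} has a < b or b < a in the order.
Count unordered pairs where one element is strictly below the other.
Examples: {v0,v3}, {v0,v6}, {v1,v3}, {v1,v6}, ...
Total comparable pairs: 6


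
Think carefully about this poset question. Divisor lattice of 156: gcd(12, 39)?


Meet=gcd.
gcd(12,39)=3


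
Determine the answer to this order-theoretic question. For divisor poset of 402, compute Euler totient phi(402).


phi(n) = n * prod_{p|n} (1 - 1/p).
Prime divisors of 402: [2, 3, 67]
phi(402) = 402 * (1 - 1/2) * (1 - 1/3) * (1 - 1/67)
phi(402) = 132


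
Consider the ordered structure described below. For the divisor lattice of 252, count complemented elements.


An element a is complemented if some b has a meet b = bottom, a join b = top.
a is complemented iff gcd(a, n/a)=1, i.e. a is a unitary divisor of 252.
Complemented elements: 1, 4, 7, 9, 28, 36, ... (2 more)
Count: 8


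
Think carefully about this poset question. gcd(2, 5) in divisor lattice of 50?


Meet=gcd.
gcd(2,5)=1


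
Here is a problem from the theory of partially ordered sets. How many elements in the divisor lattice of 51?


Divisors of 51: [1, 3, 17, 51]
Count: 4


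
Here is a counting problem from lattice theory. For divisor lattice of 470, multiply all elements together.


Divisors of 470: [1, 2, 5, 10, 47, 94, 235, 470]
Product = n^(d(n)/2) = 470^(8/2)
Product = 48796810000


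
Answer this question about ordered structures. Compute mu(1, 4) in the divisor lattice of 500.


In a divisor lattice, mu(a,b) = mu(b/a) where mu is the classical Mobius function.
b/a = 4/1 = 4
Prime factorization of 4: primes [2]
4 is not squarefree, so mu(4) = 0


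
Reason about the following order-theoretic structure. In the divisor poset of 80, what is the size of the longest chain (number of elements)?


A chain is a totally ordered subset; we count the number of elements in a maximum chain.
Compute, for each element x, the size of the longest chain ending at x:
  1: 1
  2: 2
  5: 2
  4: 3
  8: 4
  10: 3
  ...
A maximum chain: 1 < 2 < 4 < 8 < 16 < 80
Number of elements in the longest chain: 6


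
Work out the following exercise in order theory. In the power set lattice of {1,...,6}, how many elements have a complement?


An element a is complemented if some b has a meet b = bottom, a join b = top.
every subset A has complement S\A, so all elements are complemented.
Complemented elements: {}, {1}, {2}, {3}, {4}, {5}, ... (58 more)
Count: 64


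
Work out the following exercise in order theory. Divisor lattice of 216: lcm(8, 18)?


Join=lcm.
gcd(8,18)=2
lcm=72


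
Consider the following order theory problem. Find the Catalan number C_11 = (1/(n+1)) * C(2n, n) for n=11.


C(n) = C(2n, n) / (n+1).
C(22, 11) = 705432
C(11) = 705432 / 12 = 58786


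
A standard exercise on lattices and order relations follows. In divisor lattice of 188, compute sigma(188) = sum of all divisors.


sigma(n) = sum of divisors.
Divisors of 188: [1, 2, 4, 47, 94, 188]
Sum = 336


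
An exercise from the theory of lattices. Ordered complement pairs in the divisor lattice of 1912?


Complement pair (a,b): a meet b = bottom, a join b = top.
Here: gcd(a,b)=1 and lcm(a,b)=1912, i.e. a*b=1912 with a,b coprime.
Pairs found: (1,1912), (8,239), (239,8), (1912,1)
Total ordered pairs: 4


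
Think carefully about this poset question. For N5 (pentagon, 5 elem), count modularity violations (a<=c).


Modular law: if a <= c then a v (b ^ c) = (a v b) ^ c.
Check all triples (a,b,c) with a <= c among 5 elements.
  e.g. a=a, b=c, c=b: lhs=a != rhs=b
Total violating triples: 1


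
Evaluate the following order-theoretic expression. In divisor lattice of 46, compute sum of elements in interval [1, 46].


Interval [1,46] in divisors of 46: [1, 2, 23, 46]
Sum = 72


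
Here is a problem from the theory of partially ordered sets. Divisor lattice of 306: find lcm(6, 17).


In a divisor lattice, join = lcm (least common multiple).
gcd(6,17) = 1
lcm(6,17) = 6*17/gcd = 102/1 = 102


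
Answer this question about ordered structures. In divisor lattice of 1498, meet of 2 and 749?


In a divisor lattice, meet = gcd (greatest common divisor).
By Euclidean algorithm or factoring: gcd(2,749) = 1


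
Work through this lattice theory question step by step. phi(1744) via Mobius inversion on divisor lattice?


phi(n) = n * prod_{p|n} (1 - 1/p).
Prime divisors of 1744: [2, 109]
phi(1744) = 1744 * (1 - 1/2) * (1 - 1/109)
phi(1744) = 864


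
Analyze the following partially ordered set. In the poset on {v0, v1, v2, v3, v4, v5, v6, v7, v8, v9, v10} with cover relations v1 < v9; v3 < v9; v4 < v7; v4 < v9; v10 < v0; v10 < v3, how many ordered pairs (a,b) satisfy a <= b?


The order relation is {(a,b) : a <= b}, reflexive so it includes (a,a).
Examples: (v0,v0), (v1,v1), (v1,v9), (v10,v0), (v10,v10), ...
Total ordered pairs: 18


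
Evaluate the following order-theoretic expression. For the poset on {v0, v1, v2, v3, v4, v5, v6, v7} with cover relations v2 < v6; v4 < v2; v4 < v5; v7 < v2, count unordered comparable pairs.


A comparable pair {a,b} has a < b or b < a in the order.
Count unordered pairs where one element is strictly below the other.
Examples: {v2,v4}, {v2,v6}, {v2,v7}, {v4,v5}, ...
Total comparable pairs: 6


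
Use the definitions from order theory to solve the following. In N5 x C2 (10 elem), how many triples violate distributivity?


Distributive law: a ^ (b v c) = (a ^ b) v (a ^ c).
Check all 10^3 = 1000 ordered triples (a,b,c).
  e.g. a=(b,0), b=(a,0), c=(c,0): lhs=(b,0) != rhs=(a,0)
  e.g. a=(b,0), b=(a,0), c=(c,1): lhs=(b,0) != rhs=(a,0)
Total violating triples: 16


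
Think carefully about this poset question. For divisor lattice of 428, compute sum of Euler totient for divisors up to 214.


Divisors of 428 up to 214: [1, 2, 4, 107, 214]
phi values: [1, 1, 2, 106, 106]
Sum = 216


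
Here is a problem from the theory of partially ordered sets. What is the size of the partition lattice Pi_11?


B(n) = number of set partitions of an n-element set.
B(n) satisfies the recurrence: B(n+1) = sum_k C(n,k)*B(k).
B(11) = 678570


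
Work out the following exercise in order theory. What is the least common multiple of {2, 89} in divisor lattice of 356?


In a divisor lattice, join = lcm (least common multiple).
Compute lcm iteratively: start with first element, then lcm(current, next).
Elements: [2, 89]
lcm(2,89) = 178
Final lcm = 178


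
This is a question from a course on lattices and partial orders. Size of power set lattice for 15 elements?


Power set = 2^n.
2^15 = 32768


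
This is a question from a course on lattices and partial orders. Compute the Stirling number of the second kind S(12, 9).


S(n,k) = k*S(n-1,k) + S(n-1,k-1).
S(11,9) = 1155, S(11,8) = 11880
S(12,9) = 9*1155 + 11880 = 10395 + 11880
S(12,9) = 22275


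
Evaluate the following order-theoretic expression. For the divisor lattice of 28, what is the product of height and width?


Height = length of longest chain minus 1; width = size of largest antichain.
A maximum chain: 1 | 7 | 14 | 28  (height 3).
A maximum antichain: {2, 7}  (width 2).
Product = 3 * 2 = 6


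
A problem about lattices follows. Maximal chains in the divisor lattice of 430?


A maximal chain goes from the minimum element to a maximal element via cover relations.
Counting all min-to-max paths in the cover graph.
Total maximal chains: 6


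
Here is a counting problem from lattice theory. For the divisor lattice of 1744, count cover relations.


A cover relation a -< b holds when a < b with no c strictly between.
Cover relations:
  1 -< 2
  1 -< 109
  2 -< 4
  2 -< 218
  4 -< 8
  4 -< 436
  8 -< 16
  8 -< 872
  ...5 more
Total: 13


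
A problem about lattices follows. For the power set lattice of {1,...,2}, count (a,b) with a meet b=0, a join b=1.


Complement pair (a,b): a meet b = bottom, a join b = top.
Here: A intersect B = {} and A union B = {1,...,2}.
Pairs found: ({},{1,2}), ({1},{2}), ({2},{1}), ({1,2},{})
Total ordered pairs: 4


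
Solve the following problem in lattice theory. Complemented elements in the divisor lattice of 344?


An element a is complemented if some b has a meet b = bottom, a join b = top.
a is complemented iff gcd(a, n/a)=1, i.e. a is a unitary divisor of 344.
Complemented elements: 1, 8, 43, 344
Count: 4


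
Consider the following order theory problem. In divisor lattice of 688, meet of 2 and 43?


In a divisor lattice, meet = gcd (greatest common divisor).
By Euclidean algorithm or factoring: gcd(2,43) = 1


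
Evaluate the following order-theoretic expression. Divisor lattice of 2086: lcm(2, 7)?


Join=lcm.
gcd(2,7)=1
lcm=14


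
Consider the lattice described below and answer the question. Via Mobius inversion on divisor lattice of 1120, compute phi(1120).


phi(n) = n * prod_{p|n} (1 - 1/p).
Prime divisors of 1120: [2, 5, 7]
phi(1120) = 1120 * (1 - 1/2) * (1 - 1/5) * (1 - 1/7)
phi(1120) = 384


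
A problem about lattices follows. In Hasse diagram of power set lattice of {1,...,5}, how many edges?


A cover relation a -< b holds when a < b with no c strictly between.
Cover relations:
  {} -< {1}
  {} -< {2}
  {} -< {3}
  {} -< {4}
  {} -< {5}
  {1} -< {1,2}
  {1} -< {1,3}
  {1} -< {1,4}
  ...72 more
Total: 80


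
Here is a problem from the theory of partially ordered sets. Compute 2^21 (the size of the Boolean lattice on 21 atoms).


Power set = 2^n.
2^21 = 2097152


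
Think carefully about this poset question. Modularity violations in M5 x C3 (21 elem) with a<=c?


Modular law: if a <= c then a v (b ^ c) = (a v b) ^ c.
Check all triples (a,b,c) with a <= c among 21 elements.
This lattice is modular (diamonds M_m and their chain-products are modular).
Total violating triples: 0


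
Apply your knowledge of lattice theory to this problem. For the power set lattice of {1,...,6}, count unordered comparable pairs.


A comparable pair {a,b} has a < b or b < a in the order.
Count unordered pairs where one element is strictly below the other.
Examples: {{},{1}}, {{},{2}}, {{},{3}}, {{},{4}}, ...
Total comparable pairs: 665


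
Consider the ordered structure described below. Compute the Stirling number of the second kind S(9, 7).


S(n,k) = k*S(n-1,k) + S(n-1,k-1).
S(8,7) = 28, S(8,6) = 266
S(9,7) = 7*28 + 266 = 196 + 266
S(9,7) = 462


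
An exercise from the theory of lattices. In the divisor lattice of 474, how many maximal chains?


A maximal chain goes from the minimum element to a maximal element via cover relations.
Counting all min-to-max paths in the cover graph.
Total maximal chains: 6


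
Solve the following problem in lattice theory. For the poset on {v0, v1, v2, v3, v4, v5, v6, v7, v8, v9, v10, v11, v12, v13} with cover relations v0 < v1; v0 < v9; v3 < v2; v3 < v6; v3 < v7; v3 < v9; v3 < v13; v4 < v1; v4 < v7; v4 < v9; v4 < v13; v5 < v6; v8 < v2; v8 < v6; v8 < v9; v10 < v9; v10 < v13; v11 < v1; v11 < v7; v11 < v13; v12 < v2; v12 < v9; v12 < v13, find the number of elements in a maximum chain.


A chain is a totally ordered subset; we count the number of elements in a maximum chain.
Compute, for each element x, the size of the longest chain ending at x:
  v0: 1
  v3: 1
  v4: 1
  v5: 1
  v8: 1
  v10: 1
  ...
A maximum chain: v0 < v1
Number of elements in the longest chain: 2


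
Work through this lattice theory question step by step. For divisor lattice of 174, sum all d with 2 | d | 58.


Interval [2,58] in divisors of 174: [2, 58]
Sum = 60


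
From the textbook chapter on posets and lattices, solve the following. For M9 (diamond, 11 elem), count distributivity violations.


Distributive law: a ^ (b v c) = (a ^ b) v (a ^ c).
Check all 11^3 = 1331 ordered triples (a,b,c).
  e.g. a=a1, b=a2, c=a3: lhs=a1 != rhs=0
  e.g. a=a1, b=a2, c=a4: lhs=a1 != rhs=0
Total violating triples: 504


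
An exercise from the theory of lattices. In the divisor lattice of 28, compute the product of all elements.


Divisors of 28: [1, 2, 4, 7, 14, 28]
Product = n^(d(n)/2) = 28^(6/2)
Product = 21952


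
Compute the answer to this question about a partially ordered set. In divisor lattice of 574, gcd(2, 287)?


Meet=gcd.
gcd(2,287)=1


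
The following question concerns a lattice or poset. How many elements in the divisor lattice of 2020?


Divisors of 2020: [1, 2, 4, 5, 10, 20, 101, 202, 404, 505, 1010, 2020]
Count: 12


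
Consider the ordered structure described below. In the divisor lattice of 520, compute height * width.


Height = length of longest chain minus 1; width = size of largest antichain.
A maximum chain: 1 | 13 | 65 | 130 | 260 | 520  (height 5).
A maximum antichain: {4, 10, 26, 65}  (width 4).
Product = 5 * 4 = 20


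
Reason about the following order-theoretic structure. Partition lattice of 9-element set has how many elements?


B(n) = number of set partitions of an n-element set.
B(n) satisfies the recurrence: B(n+1) = sum_k C(n,k)*B(k).
B(9) = 21147


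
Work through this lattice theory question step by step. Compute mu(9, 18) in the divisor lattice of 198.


In a divisor lattice, mu(a,b) = mu(b/a) where mu is the classical Mobius function.
b/a = 18/9 = 2
Prime factorization of 2: primes [2]
2 is squarefree with 1 prime factor(s), so mu(2) = (-1)^1 = -1


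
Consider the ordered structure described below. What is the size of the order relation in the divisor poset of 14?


The order relation is {(a,b) : a <= b}, reflexive so it includes (a,a).
Examples: (1,1), (1,14), (1,2), (1,7), (14,14), ...
Total ordered pairs: 9


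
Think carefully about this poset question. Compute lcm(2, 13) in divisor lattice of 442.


In a divisor lattice, join = lcm (least common multiple).
gcd(2,13) = 1
lcm(2,13) = 2*13/gcd = 26/1 = 26


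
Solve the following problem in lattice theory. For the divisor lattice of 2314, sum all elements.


sigma(n) = sum of divisors.
Divisors of 2314: [1, 2, 13, 26, 89, 178, 1157, 2314]
Sum = 3780


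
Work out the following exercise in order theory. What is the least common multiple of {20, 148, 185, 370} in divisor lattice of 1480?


In a divisor lattice, join = lcm (least common multiple).
Compute lcm iteratively: start with first element, then lcm(current, next).
Elements: [20, 148, 185, 370]
lcm(20,148) = 740
lcm(740,185) = 740
lcm(740,370) = 740
Final lcm = 740


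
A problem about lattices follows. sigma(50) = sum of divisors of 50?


sigma(n) = sum of divisors.
Divisors of 50: [1, 2, 5, 10, 25, 50]
Sum = 93


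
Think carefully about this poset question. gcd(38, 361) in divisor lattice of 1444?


Meet=gcd.
gcd(38,361)=19


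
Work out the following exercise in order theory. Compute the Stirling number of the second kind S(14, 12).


S(n,k) = k*S(n-1,k) + S(n-1,k-1).
S(13,12) = 78, S(13,11) = 2431
S(14,12) = 12*78 + 2431 = 936 + 2431
S(14,12) = 3367


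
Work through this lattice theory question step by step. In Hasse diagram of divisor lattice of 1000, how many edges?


A cover relation a -< b holds when a < b with no c strictly between.
Cover relations:
  1 -< 2
  1 -< 5
  2 -< 4
  2 -< 10
  4 -< 8
  4 -< 20
  5 -< 10
  5 -< 25
  ...16 more
Total: 24


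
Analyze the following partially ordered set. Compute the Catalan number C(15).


C(n) = C(2n, n) / (n+1).
C(30, 15) = 155117520
C(15) = 155117520 / 16 = 9694845


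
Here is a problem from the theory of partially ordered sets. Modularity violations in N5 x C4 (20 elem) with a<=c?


Modular law: if a <= c then a v (b ^ c) = (a v b) ^ c.
Check all triples (a,b,c) with a <= c among 20 elements.
  e.g. a=(a,0), b=(c,0), c=(b,0): lhs=(a,0) != rhs=(b,0)
  e.g. a=(a,0), b=(c,1), c=(b,0): lhs=(a,0) != rhs=(b,0)
Total violating triples: 40


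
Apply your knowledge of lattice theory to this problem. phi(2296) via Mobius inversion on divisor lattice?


phi(n) = n * prod_{p|n} (1 - 1/p).
Prime divisors of 2296: [2, 7, 41]
phi(2296) = 2296 * (1 - 1/2) * (1 - 1/7) * (1 - 1/41)
phi(2296) = 960


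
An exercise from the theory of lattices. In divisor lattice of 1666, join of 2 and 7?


In a divisor lattice, join = lcm (least common multiple).
gcd(2,7) = 1
lcm(2,7) = 2*7/gcd = 14/1 = 14


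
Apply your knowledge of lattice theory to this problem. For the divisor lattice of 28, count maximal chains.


A maximal chain goes from the minimum element to a maximal element via cover relations.
Counting all min-to-max paths in the cover graph.
Total maximal chains: 3


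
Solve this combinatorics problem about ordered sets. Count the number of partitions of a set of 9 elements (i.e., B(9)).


B(n) = number of set partitions of an n-element set.
B(n) satisfies the recurrence: B(n+1) = sum_k C(n,k)*B(k).
B(9) = 21147


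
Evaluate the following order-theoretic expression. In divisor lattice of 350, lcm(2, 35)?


Join=lcm.
gcd(2,35)=1
lcm=70


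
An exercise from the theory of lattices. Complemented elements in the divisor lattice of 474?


An element a is complemented if some b has a meet b = bottom, a join b = top.
a is complemented iff gcd(a, n/a)=1, i.e. a is a unitary divisor of 474.
Complemented elements: 1, 2, 3, 6, 79, 158, ... (2 more)
Count: 8


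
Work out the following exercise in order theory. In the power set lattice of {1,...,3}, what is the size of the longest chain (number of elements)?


A chain is a totally ordered subset; we count the number of elements in a maximum chain.
Compute, for each element x, the size of the longest chain ending at x:
  {}: 1
  {1}: 2
  {2}: 2
  {3}: 2
  {1,2}: 3
  {1,3}: 3
  ...
A maximum chain: {} < {1} < {1,2} < {1,2,3}
Number of elements in the longest chain: 4


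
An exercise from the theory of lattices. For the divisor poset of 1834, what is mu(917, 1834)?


In a divisor lattice, mu(a,b) = mu(b/a) where mu is the classical Mobius function.
b/a = 1834/917 = 2
Prime factorization of 2: primes [2]
2 is squarefree with 1 prime factor(s), so mu(2) = (-1)^1 = -1


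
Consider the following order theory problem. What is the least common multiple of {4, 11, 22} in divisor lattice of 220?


In a divisor lattice, join = lcm (least common multiple).
Compute lcm iteratively: start with first element, then lcm(current, next).
Elements: [4, 11, 22]
lcm(4,11) = 44
lcm(44,22) = 44
Final lcm = 44


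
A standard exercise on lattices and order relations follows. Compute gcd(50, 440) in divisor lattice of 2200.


In a divisor lattice, meet = gcd (greatest common divisor).
By Euclidean algorithm or factoring: gcd(50,440) = 10


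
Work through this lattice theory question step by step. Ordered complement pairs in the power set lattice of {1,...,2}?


Complement pair (a,b): a meet b = bottom, a join b = top.
Here: A intersect B = {} and A union B = {1,...,2}.
Pairs found: ({},{1,2}), ({1},{2}), ({2},{1}), ({1,2},{})
Total ordered pairs: 4


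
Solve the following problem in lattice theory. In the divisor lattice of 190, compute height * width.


Height = length of longest chain minus 1; width = size of largest antichain.
A maximum chain: 1 | 19 | 95 | 190  (height 3).
A maximum antichain: {2, 5, 19}  (width 3).
Product = 3 * 3 = 9


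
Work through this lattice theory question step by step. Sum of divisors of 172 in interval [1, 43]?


Interval [1,43] in divisors of 172: [1, 43]
Sum = 44


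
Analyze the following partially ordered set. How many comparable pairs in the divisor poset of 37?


A comparable pair {a,b} has a < b or b < a in the order.
Count unordered pairs where one element is strictly below the other.
Examples: {1,37}
Total comparable pairs: 1


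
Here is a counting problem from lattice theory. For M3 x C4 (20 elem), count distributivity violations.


Distributive law: a ^ (b v c) = (a ^ b) v (a ^ c).
Check all 20^3 = 8000 ordered triples (a,b,c).
  e.g. a=(a1,0), b=(a2,0), c=(a3,0): lhs=(a1,0) != rhs=(0,0)
  e.g. a=(a1,0), b=(a2,0), c=(a3,1): lhs=(a1,0) != rhs=(0,0)
Total violating triples: 384


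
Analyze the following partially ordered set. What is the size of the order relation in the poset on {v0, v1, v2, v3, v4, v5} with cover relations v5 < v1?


The order relation is {(a,b) : a <= b}, reflexive so it includes (a,a).
Examples: (v0,v0), (v1,v1), (v2,v2), (v3,v3), (v4,v4), ...
Total ordered pairs: 7


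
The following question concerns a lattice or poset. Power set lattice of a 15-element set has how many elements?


Power set = 2^n.
2^15 = 32768


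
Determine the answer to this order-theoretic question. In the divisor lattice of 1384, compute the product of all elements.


Divisors of 1384: [1, 2, 4, 8, 173, 346, 692, 1384]
Product = n^(d(n)/2) = 1384^(8/2)
Product = 3668971687936


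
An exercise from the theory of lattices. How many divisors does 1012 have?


Divisors of 1012: [1, 2, 4, 11, 22, 23, 44, 46, 92, 253, 506, 1012]
Count: 12


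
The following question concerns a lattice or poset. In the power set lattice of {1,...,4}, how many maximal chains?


A maximal chain goes from the minimum element to a maximal element via cover relations.
Counting all min-to-max paths in the cover graph.
Total maximal chains: 24


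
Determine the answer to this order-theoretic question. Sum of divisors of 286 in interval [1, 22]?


Interval [1,22] in divisors of 286: [1, 2, 11, 22]
Sum = 36


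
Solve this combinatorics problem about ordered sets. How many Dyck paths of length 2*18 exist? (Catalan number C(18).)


C(n) = C(2n, n) / (n+1).
C(36, 18) = 9075135300
C(18) = 9075135300 / 19 = 477638700


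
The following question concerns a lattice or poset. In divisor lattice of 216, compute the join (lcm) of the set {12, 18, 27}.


In a divisor lattice, join = lcm (least common multiple).
Compute lcm iteratively: start with first element, then lcm(current, next).
Elements: [12, 18, 27]
lcm(12,18) = 36
lcm(36,27) = 108
Final lcm = 108


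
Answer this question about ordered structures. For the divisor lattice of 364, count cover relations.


A cover relation a -< b holds when a < b with no c strictly between.
Cover relations:
  1 -< 2
  1 -< 7
  1 -< 13
  2 -< 4
  2 -< 14
  2 -< 26
  4 -< 28
  4 -< 52
  ...12 more
Total: 20


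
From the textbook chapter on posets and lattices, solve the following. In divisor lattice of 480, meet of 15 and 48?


In a divisor lattice, meet = gcd (greatest common divisor).
By Euclidean algorithm or factoring: gcd(15,48) = 3


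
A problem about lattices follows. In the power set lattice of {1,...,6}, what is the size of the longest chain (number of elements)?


A chain is a totally ordered subset; we count the number of elements in a maximum chain.
Compute, for each element x, the size of the longest chain ending at x:
  {}: 1
  {1}: 2
  {2}: 2
  {3}: 2
  {4}: 2
  {5}: 2
  ...
A maximum chain: {} < {1} < {1,2} < {1,2,3} < {1,2,3,4} < {1,2,3,4,5} < {1,2,3,4,5,6}
Number of elements in the longest chain: 7


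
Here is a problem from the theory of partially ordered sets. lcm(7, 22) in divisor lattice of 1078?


Join=lcm.
gcd(7,22)=1
lcm=154


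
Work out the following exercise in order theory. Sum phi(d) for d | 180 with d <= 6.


Divisors of 180 up to 6: [1, 2, 3, 4, 5, 6]
phi values: [1, 1, 2, 2, 4, 2]
Sum = 12


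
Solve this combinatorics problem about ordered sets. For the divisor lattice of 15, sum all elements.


sigma(n) = sum of divisors.
Divisors of 15: [1, 3, 5, 15]
Sum = 24


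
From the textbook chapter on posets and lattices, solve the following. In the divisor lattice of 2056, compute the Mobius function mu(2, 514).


In a divisor lattice, mu(a,b) = mu(b/a) where mu is the classical Mobius function.
b/a = 514/2 = 257
Prime factorization of 257: primes [257]
257 is squarefree with 1 prime factor(s), so mu(257) = (-1)^1 = -1


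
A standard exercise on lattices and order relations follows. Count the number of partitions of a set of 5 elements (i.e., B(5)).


B(n) = number of set partitions of an n-element set.
B(n) satisfies the recurrence: B(n+1) = sum_k C(n,k)*B(k).
B(5) = 52


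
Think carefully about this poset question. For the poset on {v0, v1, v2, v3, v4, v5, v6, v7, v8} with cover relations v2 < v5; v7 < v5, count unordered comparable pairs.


A comparable pair {a,b} has a < b or b < a in the order.
Count unordered pairs where one element is strictly below the other.
Examples: {v2,v5}, {v5,v7}
Total comparable pairs: 2


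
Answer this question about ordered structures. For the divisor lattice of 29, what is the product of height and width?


Height = length of longest chain minus 1; width = size of largest antichain.
A maximum chain: 1 | 29  (height 1).
A maximum antichain: {1}  (width 1).
Product = 1 * 1 = 1


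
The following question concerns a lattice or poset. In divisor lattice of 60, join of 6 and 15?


In a divisor lattice, join = lcm (least common multiple).
gcd(6,15) = 3
lcm(6,15) = 6*15/gcd = 90/3 = 30


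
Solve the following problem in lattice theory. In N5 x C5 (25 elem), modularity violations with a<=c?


Modular law: if a <= c then a v (b ^ c) = (a v b) ^ c.
Check all triples (a,b,c) with a <= c among 25 elements.
  e.g. a=(a,0), b=(c,0), c=(b,0): lhs=(a,0) != rhs=(b,0)
  e.g. a=(a,0), b=(c,1), c=(b,0): lhs=(a,0) != rhs=(b,0)
Total violating triples: 75


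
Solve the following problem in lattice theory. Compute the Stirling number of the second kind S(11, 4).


S(n,k) = k*S(n-1,k) + S(n-1,k-1).
S(10,4) = 34105, S(10,3) = 9330
S(11,4) = 4*34105 + 9330 = 136420 + 9330
S(11,4) = 145750


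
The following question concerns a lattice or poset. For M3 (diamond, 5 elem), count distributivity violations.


Distributive law: a ^ (b v c) = (a ^ b) v (a ^ c).
Check all 5^3 = 125 ordered triples (a,b,c).
  e.g. a=a1, b=a2, c=a3: lhs=a1 != rhs=0
  e.g. a=a1, b=a3, c=a2: lhs=a1 != rhs=0
Total violating triples: 6


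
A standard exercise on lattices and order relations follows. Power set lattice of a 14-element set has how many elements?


Power set = 2^n.
2^14 = 16384


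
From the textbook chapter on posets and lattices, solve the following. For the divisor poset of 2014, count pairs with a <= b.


The order relation is {(a,b) : a <= b}, reflexive so it includes (a,a).
Examples: (1,1), (1,1007), (1,106), (1,19), (1,2), ...
Total ordered pairs: 27


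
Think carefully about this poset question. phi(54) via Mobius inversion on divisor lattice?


phi(n) = n * prod_{p|n} (1 - 1/p).
Prime divisors of 54: [2, 3]
phi(54) = 54 * (1 - 1/2) * (1 - 1/3)
phi(54) = 18


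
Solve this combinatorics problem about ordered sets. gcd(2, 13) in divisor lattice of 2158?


Meet=gcd.
gcd(2,13)=1


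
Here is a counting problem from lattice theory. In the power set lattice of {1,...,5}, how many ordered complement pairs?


Complement pair (a,b): a meet b = bottom, a join b = top.
Here: A intersect B = {} and A union B = {1,...,5}.
Pairs found: ({},{1,2,3,4,5}), ({1},{2,3,4,5}), ({2},{1,3,4,5}), ({3},{1,2,4,5}), ... (28 more)
Total ordered pairs: 32
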